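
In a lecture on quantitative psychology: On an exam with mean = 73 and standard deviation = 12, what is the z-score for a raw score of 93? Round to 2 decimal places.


z = (X - mu) / sigma
= (93 - 73) / 12
= 20 / 12
= 1.67


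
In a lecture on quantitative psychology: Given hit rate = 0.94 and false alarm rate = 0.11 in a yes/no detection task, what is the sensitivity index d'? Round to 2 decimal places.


d' = z(HR) - z(FAR)
z(0.94) = 1.5548
z(0.11) = -1.2265
d' = 1.5548 - -1.2265
= 2.78


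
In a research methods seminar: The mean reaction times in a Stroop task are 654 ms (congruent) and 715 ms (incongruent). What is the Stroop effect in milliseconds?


Stroop effect = RT(incongruent) - RT(congruent)
= 715 - 654
= 61 ms


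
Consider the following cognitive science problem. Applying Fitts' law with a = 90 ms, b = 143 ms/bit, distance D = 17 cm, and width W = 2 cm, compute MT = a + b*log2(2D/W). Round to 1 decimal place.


MT = 90 + 143 * log2(2*17/2)
2D/W = 17.0
log2(17.0) = 4.0875
MT = 90 + 143 * 4.0875
= 674.5 ms


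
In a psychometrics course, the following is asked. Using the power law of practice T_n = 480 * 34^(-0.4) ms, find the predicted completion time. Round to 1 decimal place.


T_n = 480 * 34^(-0.4)
34^(-0.4) = 0.24401
T_n = 480 * 0.24401
= 117.1 ms


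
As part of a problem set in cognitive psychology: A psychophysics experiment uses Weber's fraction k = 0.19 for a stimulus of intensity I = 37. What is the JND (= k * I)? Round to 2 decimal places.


JND = k * I
JND = 0.19 * 37
= 7.03


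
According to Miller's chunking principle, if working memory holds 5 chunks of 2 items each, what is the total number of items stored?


Total items = chunks * items_per_chunk
= 5 * 2
= 10


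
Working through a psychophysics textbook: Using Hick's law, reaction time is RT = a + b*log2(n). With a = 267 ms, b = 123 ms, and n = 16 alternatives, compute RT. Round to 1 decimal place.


RT = 267 + 123 * log2(16)
log2(16) = 4.0
RT = 267 + 123 * 4.0
= 267 + 492.0
= 759.0 ms


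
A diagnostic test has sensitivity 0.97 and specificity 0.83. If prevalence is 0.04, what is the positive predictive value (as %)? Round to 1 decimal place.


PPV = (sens * prev) / (sens * prev + (1-spec) * (1-prev))
Numerator = 0.97 * 0.04 = 0.0388
P(positive and no disease) = (1 - spec) * (1 - prev) = (1 - 0.83) * (1 - 0.04) = 0.1632
Denominator = 0.0388 + 0.1632 = 0.202
PPV = 0.0388 / 0.202 = 0.192079
As percentage = 19.2


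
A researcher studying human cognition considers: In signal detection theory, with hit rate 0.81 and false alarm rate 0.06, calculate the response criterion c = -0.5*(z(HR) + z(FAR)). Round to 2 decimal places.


c = -0.5 * (z(HR) + z(FAR))
z(0.81) = 0.8779
z(0.06) = -1.5548
c = -0.5 * (0.8779 + -1.5548)
= -0.5 * -0.6769
= 0.34


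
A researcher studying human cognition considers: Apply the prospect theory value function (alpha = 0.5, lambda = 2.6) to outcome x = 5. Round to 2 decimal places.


Since x = 5 >= 0, use v(x) = x^0.5
5^0.5 = 2.2361
v(5) = 2.24


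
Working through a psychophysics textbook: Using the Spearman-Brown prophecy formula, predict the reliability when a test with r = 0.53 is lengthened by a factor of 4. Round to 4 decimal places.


r_new = n*r / (1 + (n-1)*r)
Numerator = 4 * 0.53 = 2.12
Denominator = 1 + 3 * 0.53 = 2.59
r_new = 2.12 / 2.59
= 0.8185


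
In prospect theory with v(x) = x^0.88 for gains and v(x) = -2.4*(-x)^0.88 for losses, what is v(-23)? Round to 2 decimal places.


Since x = -23 < 0, use v(x) = -lambda*(-x)^alpha
(-x) = 23
23^0.88 = 15.7878
v(-23) = -2.4 * 15.7878
= -37.89


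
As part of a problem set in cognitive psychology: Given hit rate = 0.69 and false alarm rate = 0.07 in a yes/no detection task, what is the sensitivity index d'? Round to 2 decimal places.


d' = z(HR) - z(FAR)
z(0.69) = 0.4959
z(0.07) = -1.4758
d' = 0.4959 - -1.4758
= 1.97


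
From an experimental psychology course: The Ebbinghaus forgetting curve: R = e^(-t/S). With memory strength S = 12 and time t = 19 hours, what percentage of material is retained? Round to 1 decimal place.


R = e^(-t/S)
-t/S = -19/12 = -1.583333
R = e^(-1.583333) = 0.20529
Percentage = 0.20529 * 100
= 20.5


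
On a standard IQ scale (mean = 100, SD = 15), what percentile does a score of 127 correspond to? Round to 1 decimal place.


z = (IQ - mean) / SD
z = (127 - 100) / 15 = 1.8
Percentile = Phi(1.8) * 100
Phi(1.8) = 0.96407
= 96.4


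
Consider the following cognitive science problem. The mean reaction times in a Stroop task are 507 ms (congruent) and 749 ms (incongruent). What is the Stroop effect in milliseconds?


Stroop effect = RT(incongruent) - RT(congruent)
= 749 - 507
= 242 ms


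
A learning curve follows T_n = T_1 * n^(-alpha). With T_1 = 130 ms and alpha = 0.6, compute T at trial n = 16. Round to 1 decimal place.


T_n = 130 * 16^(-0.6)
16^(-0.6) = 0.189465
T_n = 130 * 0.189465
= 24.6 ms


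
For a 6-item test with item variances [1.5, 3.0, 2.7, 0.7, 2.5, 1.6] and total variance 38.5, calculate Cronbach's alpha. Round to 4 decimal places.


alpha = (k/(k-1)) * (1 - sum(s_i^2)/s_total^2)
sum(item variances) = 12.0
k/(k-1) = 6/5 = 1.2
1 - 12.0/38.5 = 1 - 0.311688 = 0.688312
alpha = 1.2 * 0.688312
= 0.8260


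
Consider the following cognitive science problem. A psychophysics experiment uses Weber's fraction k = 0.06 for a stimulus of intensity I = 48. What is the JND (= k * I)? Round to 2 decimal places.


JND = k * I
JND = 0.06 * 48
= 2.88


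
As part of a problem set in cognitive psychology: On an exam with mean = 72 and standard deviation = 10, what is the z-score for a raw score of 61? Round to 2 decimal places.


z = (X - mu) / sigma
= (61 - 72) / 10
= -11 / 10
= -1.10


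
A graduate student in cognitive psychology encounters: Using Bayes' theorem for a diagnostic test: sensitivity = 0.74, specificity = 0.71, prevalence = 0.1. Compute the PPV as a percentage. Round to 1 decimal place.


PPV = (sens * prev) / (sens * prev + (1-spec) * (1-prev))
Numerator = 0.74 * 0.1 = 0.074
P(positive and no disease) = (1 - spec) * (1 - prev) = (1 - 0.71) * (1 - 0.1) = 0.261
Denominator = 0.074 + 0.261 = 0.335
PPV = 0.074 / 0.335 = 0.220896
As percentage = 22.1


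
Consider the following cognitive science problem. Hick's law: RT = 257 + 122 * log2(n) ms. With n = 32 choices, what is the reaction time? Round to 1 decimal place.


RT = 257 + 122 * log2(32)
log2(32) = 5.0
RT = 257 + 122 * 5.0
= 257 + 610.0
= 867.0 ms


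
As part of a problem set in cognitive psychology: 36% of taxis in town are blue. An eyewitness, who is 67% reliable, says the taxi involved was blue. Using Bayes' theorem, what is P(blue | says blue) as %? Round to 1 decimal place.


P(blue | says blue) = P(says blue | blue)*P(blue) / [P(says blue | blue)*P(blue) + P(says blue | not blue)*P(not blue)]
Numerator = 0.67 * 0.36 = 0.2412
False identification = 0.33 * 0.64 = 0.2112
P = 0.2412 / (0.2412 + 0.2112)
= 0.2412 / 0.4524
As percentage = 53.3


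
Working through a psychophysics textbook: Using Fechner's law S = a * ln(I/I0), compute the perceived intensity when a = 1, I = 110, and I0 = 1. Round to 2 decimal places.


S = 1 * ln(110/1)
I/I0 = 110.0
ln(110.0) = 4.7005
S = 1 * 4.7005
= 4.70


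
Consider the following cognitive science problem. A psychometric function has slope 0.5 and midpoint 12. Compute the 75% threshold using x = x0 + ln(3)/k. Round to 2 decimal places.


At P = 0.75: 0.75 = 1/(1 + e^(-k*(x-x0)))
Solving: e^(-k*(x-x0)) = 1/3
x = x0 + ln(3)/k
ln(3) = 1.0986
x = 12 + 1.0986/0.5
= 12 + 2.1972
= 14.20


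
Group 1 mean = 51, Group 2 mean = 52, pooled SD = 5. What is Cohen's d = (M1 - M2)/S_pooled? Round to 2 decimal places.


Cohen's d = (M1 - M2) / S_pooled
= (51 - 52) / 5
= -1 / 5
= -0.20


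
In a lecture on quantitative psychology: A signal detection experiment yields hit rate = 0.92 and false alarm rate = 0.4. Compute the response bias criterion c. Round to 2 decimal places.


c = -0.5 * (z(HR) + z(FAR))
z(0.92) = 1.4051
z(0.4) = -0.2533
c = -0.5 * (1.4051 + -0.2533)
= -0.5 * 1.1518
= -0.58


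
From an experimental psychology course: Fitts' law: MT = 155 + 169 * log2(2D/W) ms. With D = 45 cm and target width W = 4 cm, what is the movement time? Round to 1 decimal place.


MT = 155 + 169 * log2(2*45/4)
2D/W = 22.5
log2(22.5) = 4.4919
MT = 155 + 169 * 4.4919
= 914.1 ms


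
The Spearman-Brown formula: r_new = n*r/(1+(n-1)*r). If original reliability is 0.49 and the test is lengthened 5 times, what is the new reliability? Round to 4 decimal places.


r_new = n*r / (1 + (n-1)*r)
Numerator = 5 * 0.49 = 2.45
Denominator = 1 + 4 * 0.49 = 2.96
r_new = 2.45 / 2.96
= 0.8277


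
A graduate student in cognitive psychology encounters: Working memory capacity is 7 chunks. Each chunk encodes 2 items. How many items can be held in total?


Total items = chunks * items_per_chunk
= 7 * 2
= 14


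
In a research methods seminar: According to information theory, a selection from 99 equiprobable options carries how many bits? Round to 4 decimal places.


H = log2(n)
H = log2(99)
= 6.6294


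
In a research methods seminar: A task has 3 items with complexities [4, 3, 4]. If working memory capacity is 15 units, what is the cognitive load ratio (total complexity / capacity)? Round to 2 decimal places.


Total complexity = 4 + 3 + 4 = 11
Load = total / capacity = 11 / 15
= 0.73


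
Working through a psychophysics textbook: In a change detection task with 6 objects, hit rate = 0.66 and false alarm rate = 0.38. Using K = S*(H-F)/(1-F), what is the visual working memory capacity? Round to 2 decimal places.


K = S * (H - F) / (1 - F)
H - F = 0.28
1 - F = 0.62
K = 6 * 0.28 / 0.62
= 2.71


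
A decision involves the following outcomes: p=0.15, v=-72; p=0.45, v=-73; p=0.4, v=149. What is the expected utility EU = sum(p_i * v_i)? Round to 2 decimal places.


EU = sum(p_i * v_i)
0.15 * -72 = -10.8
0.45 * -73 = -32.85
0.4 * 149 = 59.6
EU = -10.8 + -32.85 + 59.6
= 15.95


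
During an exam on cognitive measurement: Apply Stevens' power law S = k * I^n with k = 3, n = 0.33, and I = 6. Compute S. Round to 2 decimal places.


S = 3 * 6^0.33
6^0.33 = 1.8063
S = 3 * 1.8063
= 5.42


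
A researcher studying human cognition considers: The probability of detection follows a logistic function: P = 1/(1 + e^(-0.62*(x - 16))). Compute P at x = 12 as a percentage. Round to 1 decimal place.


P(x) = 1/(1 + e^(-0.62*(12 - 16)))
Exponent = -0.62 * -4 = 2.48
e^(2.48) = 11.941264
P = 1/(1 + 11.941264) = 0.077272
Percentage = 7.7


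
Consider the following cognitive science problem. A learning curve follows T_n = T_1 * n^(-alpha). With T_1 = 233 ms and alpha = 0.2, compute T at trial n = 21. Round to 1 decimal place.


T_n = 233 * 21^(-0.2)
21^(-0.2) = 0.543946
T_n = 233 * 0.543946
= 126.7 ms


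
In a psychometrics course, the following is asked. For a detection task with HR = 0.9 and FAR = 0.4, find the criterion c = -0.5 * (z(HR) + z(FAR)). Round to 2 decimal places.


c = -0.5 * (z(HR) + z(FAR))
z(0.9) = 1.2816
z(0.4) = -0.2533
c = -0.5 * (1.2816 + -0.2533)
= -0.5 * 1.0283
= -0.51


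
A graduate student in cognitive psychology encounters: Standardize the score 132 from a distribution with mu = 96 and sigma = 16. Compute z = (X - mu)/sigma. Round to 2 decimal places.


z = (X - mu) / sigma
= (132 - 96) / 16
= 36 / 16
= 2.25


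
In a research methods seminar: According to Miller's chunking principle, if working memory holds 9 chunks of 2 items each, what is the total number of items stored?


Total items = chunks * items_per_chunk
= 9 * 2
= 18


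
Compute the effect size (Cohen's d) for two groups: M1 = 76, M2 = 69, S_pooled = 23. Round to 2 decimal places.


Cohen's d = (M1 - M2) / S_pooled
= (76 - 69) / 23
= 7 / 23
= 0.30


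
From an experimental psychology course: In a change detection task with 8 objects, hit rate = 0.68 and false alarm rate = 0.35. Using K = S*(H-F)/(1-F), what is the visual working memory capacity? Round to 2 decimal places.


K = S * (H - F) / (1 - F)
H - F = 0.33
1 - F = 0.65
K = 8 * 0.33 / 0.65
= 4.06


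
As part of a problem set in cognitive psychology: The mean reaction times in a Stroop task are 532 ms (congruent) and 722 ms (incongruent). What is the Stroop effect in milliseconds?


Stroop effect = RT(incongruent) - RT(congruent)
= 722 - 532
= 190 ms


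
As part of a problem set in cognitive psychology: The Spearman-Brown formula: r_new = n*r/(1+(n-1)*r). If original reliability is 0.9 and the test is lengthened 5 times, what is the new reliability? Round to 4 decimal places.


r_new = n*r / (1 + (n-1)*r)
Numerator = 5 * 0.9 = 4.5
Denominator = 1 + 4 * 0.9 = 4.6
r_new = 4.5 / 4.6
= 0.9783


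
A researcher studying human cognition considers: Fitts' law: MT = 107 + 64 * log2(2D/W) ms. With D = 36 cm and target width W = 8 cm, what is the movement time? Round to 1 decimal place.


MT = 107 + 64 * log2(2*36/8)
2D/W = 9.0
log2(9.0) = 3.1699
MT = 107 + 64 * 3.1699
= 309.9 ms


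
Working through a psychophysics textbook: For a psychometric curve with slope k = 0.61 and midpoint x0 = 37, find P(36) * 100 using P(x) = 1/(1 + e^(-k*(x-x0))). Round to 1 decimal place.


P(x) = 1/(1 + e^(-0.61*(36 - 37)))
Exponent = -0.61 * -1 = 0.61
e^(0.61) = 1.840431
P = 1/(1 + 1.840431) = 0.352059
Percentage = 35.2


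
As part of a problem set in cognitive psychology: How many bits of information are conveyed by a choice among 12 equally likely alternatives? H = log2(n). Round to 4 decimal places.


H = log2(n)
H = log2(12)
= 3.5850


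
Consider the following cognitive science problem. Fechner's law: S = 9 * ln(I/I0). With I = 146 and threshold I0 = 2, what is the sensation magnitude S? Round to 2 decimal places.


S = 9 * ln(146/2)
I/I0 = 73.0
ln(73.0) = 4.2905
S = 9 * 4.2905
= 38.61


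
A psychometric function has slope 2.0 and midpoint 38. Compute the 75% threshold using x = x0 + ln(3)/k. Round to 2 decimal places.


At P = 0.75: 0.75 = 1/(1 + e^(-k*(x-x0)))
Solving: e^(-k*(x-x0)) = 1/3
x = x0 + ln(3)/k
ln(3) = 1.0986
x = 38 + 1.0986/2.0
= 38 + 0.5493
= 38.55


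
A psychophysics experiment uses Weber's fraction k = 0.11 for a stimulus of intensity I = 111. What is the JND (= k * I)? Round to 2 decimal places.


JND = k * I
JND = 0.11 * 111
= 12.21


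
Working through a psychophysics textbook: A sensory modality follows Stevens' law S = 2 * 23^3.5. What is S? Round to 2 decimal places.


S = 2 * 23^3.5
23^3.5 = 58350.8821
S = 2 * 58350.8821
= 116701.76


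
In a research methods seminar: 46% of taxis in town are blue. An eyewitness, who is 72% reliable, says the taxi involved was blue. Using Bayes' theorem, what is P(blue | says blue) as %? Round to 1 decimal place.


P(blue | says blue) = P(says blue | blue)*P(blue) / [P(says blue | blue)*P(blue) + P(says blue | not blue)*P(not blue)]
Numerator = 0.72 * 0.46 = 0.3312
False identification = 0.28 * 0.54 = 0.1512
P = 0.3312 / (0.3312 + 0.1512)
= 0.3312 / 0.4824
As percentage = 68.7


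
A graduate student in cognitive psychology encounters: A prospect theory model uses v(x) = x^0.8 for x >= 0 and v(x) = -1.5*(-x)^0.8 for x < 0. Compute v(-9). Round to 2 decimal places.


Since x = -9 < 0, use v(x) = -lambda*(-x)^alpha
(-x) = 9
9^0.8 = 5.7995
v(-9) = -1.5 * 5.7995
= -8.70


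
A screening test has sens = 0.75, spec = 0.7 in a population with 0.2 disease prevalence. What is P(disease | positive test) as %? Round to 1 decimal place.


PPV = (sens * prev) / (sens * prev + (1-spec) * (1-prev))
Numerator = 0.75 * 0.2 = 0.15
P(positive and no disease) = (1 - spec) * (1 - prev) = (1 - 0.7) * (1 - 0.2) = 0.24
Denominator = 0.15 + 0.24 = 0.39
PPV = 0.15 / 0.39 = 0.384615
As percentage = 38.5


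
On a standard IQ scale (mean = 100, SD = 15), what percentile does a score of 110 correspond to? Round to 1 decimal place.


z = (IQ - mean) / SD
z = (110 - 100) / 15 = 0.6667
Percentile = Phi(0.6667) * 100
Phi(0.6667) = 0.747518
= 74.8


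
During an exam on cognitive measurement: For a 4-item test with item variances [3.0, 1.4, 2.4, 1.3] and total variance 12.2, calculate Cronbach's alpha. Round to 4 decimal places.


alpha = (k/(k-1)) * (1 - sum(s_i^2)/s_total^2)
sum(item variances) = 8.1
k/(k-1) = 4/3 = 1.333333
1 - 8.1/12.2 = 1 - 0.663934 = 0.336066
alpha = 1.333333 * 0.336066
= 0.4481


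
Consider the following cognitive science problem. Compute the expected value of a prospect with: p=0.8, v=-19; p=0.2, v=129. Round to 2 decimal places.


EU = sum(p_i * v_i)
0.8 * -19 = -15.2
0.2 * 129 = 25.8
EU = -15.2 + 25.8
= 10.60


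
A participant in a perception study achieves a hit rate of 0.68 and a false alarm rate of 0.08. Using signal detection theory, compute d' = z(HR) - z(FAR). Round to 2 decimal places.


d' = z(HR) - z(FAR)
z(0.68) = 0.4677
z(0.08) = -1.4051
d' = 0.4677 - -1.4051
= 1.87


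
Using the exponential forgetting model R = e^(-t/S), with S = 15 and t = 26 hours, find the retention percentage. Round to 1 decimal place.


R = e^(-t/S)
-t/S = -26/15 = -1.733333
R = e^(-1.733333) = 0.176695
Percentage = 0.176695 * 100
= 17.7


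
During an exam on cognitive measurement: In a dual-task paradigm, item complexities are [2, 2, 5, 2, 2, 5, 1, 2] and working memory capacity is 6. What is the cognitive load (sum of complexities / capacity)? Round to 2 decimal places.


Total complexity = 2 + 2 + 5 + 2 + 2 + 5 + 1 + 2 = 21
Load = total / capacity = 21 / 6
= 3.50


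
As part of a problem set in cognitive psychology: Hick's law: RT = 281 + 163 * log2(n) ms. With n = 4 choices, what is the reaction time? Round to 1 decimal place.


RT = 281 + 163 * log2(4)
log2(4) = 2.0
RT = 281 + 163 * 2.0
= 281 + 326.0
= 607.0 ms


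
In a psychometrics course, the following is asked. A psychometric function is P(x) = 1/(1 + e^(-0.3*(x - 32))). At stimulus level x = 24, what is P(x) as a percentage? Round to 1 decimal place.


P(x) = 1/(1 + e^(-0.3*(24 - 32)))
Exponent = -0.3 * -8 = 2.4
e^(2.4) = 11.023176
P = 1/(1 + 11.023176) = 0.083173
Percentage = 8.3


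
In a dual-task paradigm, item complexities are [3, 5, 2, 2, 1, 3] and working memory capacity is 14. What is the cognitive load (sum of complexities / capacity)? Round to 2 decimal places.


Total complexity = 3 + 5 + 2 + 2 + 1 + 3 = 16
Load = total / capacity = 16 / 14
= 1.14


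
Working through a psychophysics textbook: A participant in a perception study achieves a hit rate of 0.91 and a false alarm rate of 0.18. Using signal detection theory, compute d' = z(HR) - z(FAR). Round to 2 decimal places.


d' = z(HR) - z(FAR)
z(0.91) = 1.3408
z(0.18) = -0.9154
d' = 1.3408 - -0.9154
= 2.26


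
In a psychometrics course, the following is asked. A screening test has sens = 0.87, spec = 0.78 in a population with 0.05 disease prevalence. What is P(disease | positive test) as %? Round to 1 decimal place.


PPV = (sens * prev) / (sens * prev + (1-spec) * (1-prev))
Numerator = 0.87 * 0.05 = 0.0435
P(positive and no disease) = (1 - spec) * (1 - prev) = (1 - 0.78) * (1 - 0.05) = 0.209
Denominator = 0.0435 + 0.209 = 0.2525
PPV = 0.0435 / 0.2525 = 0.172277
As percentage = 17.2


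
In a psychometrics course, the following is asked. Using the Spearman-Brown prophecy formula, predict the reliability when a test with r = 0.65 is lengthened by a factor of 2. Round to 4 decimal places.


r_new = n*r / (1 + (n-1)*r)
Numerator = 2 * 0.65 = 1.3
Denominator = 1 + 1 * 0.65 = 1.65
r_new = 1.3 / 1.65
= 0.7879


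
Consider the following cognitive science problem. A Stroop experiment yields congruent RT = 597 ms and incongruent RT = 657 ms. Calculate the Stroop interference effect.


Stroop effect = RT(incongruent) - RT(congruent)
= 657 - 597
= 60 ms


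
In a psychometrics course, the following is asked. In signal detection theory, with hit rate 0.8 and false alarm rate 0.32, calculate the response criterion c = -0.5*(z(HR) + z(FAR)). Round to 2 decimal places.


c = -0.5 * (z(HR) + z(FAR))
z(0.8) = 0.8416
z(0.32) = -0.4677
c = -0.5 * (0.8416 + -0.4677)
= -0.5 * 0.3739
= -0.19


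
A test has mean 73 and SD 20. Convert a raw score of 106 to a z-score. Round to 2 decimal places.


z = (X - mu) / sigma
= (106 - 73) / 20
= 33 / 20
= 1.65


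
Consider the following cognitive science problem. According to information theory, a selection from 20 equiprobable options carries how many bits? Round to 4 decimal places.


H = log2(n)
H = log2(20)
= 4.3219


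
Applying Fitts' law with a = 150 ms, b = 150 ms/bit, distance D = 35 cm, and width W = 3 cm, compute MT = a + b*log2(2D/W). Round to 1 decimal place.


MT = 150 + 150 * log2(2*35/3)
2D/W = 23.333333
log2(23.333333) = 4.5443
MT = 150 + 150 * 4.5443
= 831.6 ms


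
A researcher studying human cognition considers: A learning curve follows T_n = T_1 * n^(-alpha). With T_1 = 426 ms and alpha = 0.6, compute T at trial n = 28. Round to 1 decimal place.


T_n = 426 * 28^(-0.6)
28^(-0.6) = 0.135427
T_n = 426 * 0.135427
= 57.7 ms


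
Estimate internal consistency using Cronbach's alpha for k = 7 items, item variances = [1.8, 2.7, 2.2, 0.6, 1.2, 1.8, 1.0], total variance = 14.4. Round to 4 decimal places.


alpha = (k/(k-1)) * (1 - sum(s_i^2)/s_total^2)
sum(item variances) = 11.3
k/(k-1) = 7/6 = 1.166667
1 - 11.3/14.4 = 1 - 0.784722 = 0.215278
alpha = 1.166667 * 0.215278
= 0.2512


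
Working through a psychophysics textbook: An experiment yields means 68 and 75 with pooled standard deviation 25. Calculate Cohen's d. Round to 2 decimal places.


Cohen's d = (M1 - M2) / S_pooled
= (68 - 75) / 25
= -7 / 25
= -0.28


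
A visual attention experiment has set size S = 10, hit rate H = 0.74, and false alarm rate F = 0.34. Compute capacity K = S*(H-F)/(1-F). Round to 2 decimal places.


K = S * (H - F) / (1 - F)
H - F = 0.4
1 - F = 0.66
K = 10 * 0.4 / 0.66
= 6.06


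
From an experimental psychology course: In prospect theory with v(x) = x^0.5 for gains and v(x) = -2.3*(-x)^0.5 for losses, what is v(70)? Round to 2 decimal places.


Since x = 70 >= 0, use v(x) = x^0.5
70^0.5 = 8.3666
v(70) = 8.37


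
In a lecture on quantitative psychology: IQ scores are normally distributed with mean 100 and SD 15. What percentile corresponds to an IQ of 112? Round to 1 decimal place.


z = (IQ - mean) / SD
z = (112 - 100) / 15 = 0.8
Percentile = Phi(0.8) * 100
Phi(0.8) = 0.788145
= 78.8


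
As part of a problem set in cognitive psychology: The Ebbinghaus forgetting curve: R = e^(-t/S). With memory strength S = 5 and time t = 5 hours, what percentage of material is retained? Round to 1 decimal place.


R = e^(-t/S)
-t/S = -5/5 = -1.0
R = e^(-1.0) = 0.367879
Percentage = 0.367879 * 100
= 36.8


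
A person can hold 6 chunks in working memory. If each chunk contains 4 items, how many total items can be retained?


Total items = chunks * items_per_chunk
= 6 * 4
= 24


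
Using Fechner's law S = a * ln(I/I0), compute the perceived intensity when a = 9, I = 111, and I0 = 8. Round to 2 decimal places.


S = 9 * ln(111/8)
I/I0 = 13.875
ln(13.875) = 2.6301
S = 9 * 2.6301
= 23.67


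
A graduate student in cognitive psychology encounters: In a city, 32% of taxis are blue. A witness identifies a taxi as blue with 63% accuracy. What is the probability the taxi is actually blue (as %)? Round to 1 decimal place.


P(blue | says blue) = P(says blue | blue)*P(blue) / [P(says blue | blue)*P(blue) + P(says blue | not blue)*P(not blue)]
Numerator = 0.63 * 0.32 = 0.2016
False identification = 0.37 * 0.68 = 0.2516
P = 0.2016 / (0.2016 + 0.2516)
= 0.2016 / 0.4532
As percentage = 44.5


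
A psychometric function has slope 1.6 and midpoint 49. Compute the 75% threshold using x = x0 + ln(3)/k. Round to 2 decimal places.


At P = 0.75: 0.75 = 1/(1 + e^(-k*(x-x0)))
Solving: e^(-k*(x-x0)) = 1/3
x = x0 + ln(3)/k
ln(3) = 1.0986
x = 49 + 1.0986/1.6
= 49 + 0.6866
= 49.69


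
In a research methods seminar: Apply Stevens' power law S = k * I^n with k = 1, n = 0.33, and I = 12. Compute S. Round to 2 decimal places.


S = 1 * 12^0.33
12^0.33 = 2.2705
S = 1 * 2.2705
= 2.27


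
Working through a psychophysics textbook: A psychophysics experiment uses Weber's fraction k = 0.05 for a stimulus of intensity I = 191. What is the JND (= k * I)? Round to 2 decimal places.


JND = k * I
JND = 0.05 * 191
= 9.55


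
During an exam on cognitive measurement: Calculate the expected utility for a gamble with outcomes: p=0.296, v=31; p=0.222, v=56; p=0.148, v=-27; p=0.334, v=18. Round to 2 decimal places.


EU = sum(p_i * v_i)
0.296 * 31 = 9.176
0.222 * 56 = 12.432
0.148 * -27 = -3.996
0.334 * 18 = 6.012
EU = 9.176 + 12.432 + -3.996 + 6.012
= 23.62


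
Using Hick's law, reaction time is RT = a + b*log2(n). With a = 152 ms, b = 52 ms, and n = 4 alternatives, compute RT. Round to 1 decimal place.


RT = 152 + 52 * log2(4)
log2(4) = 2.0
RT = 152 + 52 * 2.0
= 152 + 104.0
= 256.0 ms


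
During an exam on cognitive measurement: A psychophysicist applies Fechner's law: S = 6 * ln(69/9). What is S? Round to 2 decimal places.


S = 6 * ln(69/9)
I/I0 = 7.666667
ln(7.666667) = 2.0369
S = 6 * 2.0369
= 12.22


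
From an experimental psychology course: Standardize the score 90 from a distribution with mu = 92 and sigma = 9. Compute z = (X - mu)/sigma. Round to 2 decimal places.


z = (X - mu) / sigma
= (90 - 92) / 9
= -2 / 9
= -0.22


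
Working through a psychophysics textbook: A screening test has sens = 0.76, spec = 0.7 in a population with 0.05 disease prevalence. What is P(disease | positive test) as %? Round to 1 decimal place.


PPV = (sens * prev) / (sens * prev + (1-spec) * (1-prev))
Numerator = 0.76 * 0.05 = 0.038
P(positive and no disease) = (1 - spec) * (1 - prev) = (1 - 0.7) * (1 - 0.05) = 0.285
Denominator = 0.038 + 0.285 = 0.323
PPV = 0.038 / 0.323 = 0.117647
As percentage = 11.8


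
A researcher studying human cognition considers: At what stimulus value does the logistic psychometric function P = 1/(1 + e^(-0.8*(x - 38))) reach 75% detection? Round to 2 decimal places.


At P = 0.75: 0.75 = 1/(1 + e^(-k*(x-x0)))
Solving: e^(-k*(x-x0)) = 1/3
x = x0 + ln(3)/k
ln(3) = 1.0986
x = 38 + 1.0986/0.8
= 38 + 1.3732
= 39.37


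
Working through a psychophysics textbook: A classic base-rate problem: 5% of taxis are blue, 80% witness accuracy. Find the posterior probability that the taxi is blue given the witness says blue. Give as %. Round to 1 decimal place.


P(blue | says blue) = P(says blue | blue)*P(blue) / [P(says blue | blue)*P(blue) + P(says blue | not blue)*P(not blue)]
Numerator = 0.8 * 0.05 = 0.04
False identification = 0.2 * 0.95 = 0.19
P = 0.04 / (0.04 + 0.19)
= 0.04 / 0.23
As percentage = 17.4


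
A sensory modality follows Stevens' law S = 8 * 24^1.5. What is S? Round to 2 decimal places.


S = 8 * 24^1.5
24^1.5 = 117.5755
S = 8 * 117.5755
= 940.60


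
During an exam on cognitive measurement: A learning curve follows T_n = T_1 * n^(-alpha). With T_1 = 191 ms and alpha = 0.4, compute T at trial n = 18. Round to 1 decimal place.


T_n = 191 * 18^(-0.4)
18^(-0.4) = 0.314696
T_n = 191 * 0.314696
= 60.1 ms


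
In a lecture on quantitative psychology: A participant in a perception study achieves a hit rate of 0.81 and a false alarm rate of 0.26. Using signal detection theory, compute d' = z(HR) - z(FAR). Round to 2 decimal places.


d' = z(HR) - z(FAR)
z(0.81) = 0.8779
z(0.26) = -0.6433
d' = 0.8779 - -0.6433
= 1.52


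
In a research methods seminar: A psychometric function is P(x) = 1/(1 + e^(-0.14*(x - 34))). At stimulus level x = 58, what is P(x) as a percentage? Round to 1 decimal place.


P(x) = 1/(1 + e^(-0.14*(58 - 34)))
Exponent = -0.14 * 24 = -3.36
e^(-3.36) = 0.034735
P = 1/(1 + 0.034735) = 0.966431
Percentage = 96.6


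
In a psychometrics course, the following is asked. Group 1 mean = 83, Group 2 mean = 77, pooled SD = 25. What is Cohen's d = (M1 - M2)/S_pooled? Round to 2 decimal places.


Cohen's d = (M1 - M2) / S_pooled
= (83 - 77) / 25
= 6 / 25
= 0.24


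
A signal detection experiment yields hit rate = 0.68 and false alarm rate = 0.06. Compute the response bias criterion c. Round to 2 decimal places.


c = -0.5 * (z(HR) + z(FAR))
z(0.68) = 0.4677
z(0.06) = -1.5548
c = -0.5 * (0.4677 + -1.5548)
= -0.5 * -1.0871
= 0.54


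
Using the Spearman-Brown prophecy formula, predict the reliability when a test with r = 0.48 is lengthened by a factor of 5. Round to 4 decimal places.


r_new = n*r / (1 + (n-1)*r)
Numerator = 5 * 0.48 = 2.4
Denominator = 1 + 4 * 0.48 = 2.92
r_new = 2.4 / 2.92
= 0.8219


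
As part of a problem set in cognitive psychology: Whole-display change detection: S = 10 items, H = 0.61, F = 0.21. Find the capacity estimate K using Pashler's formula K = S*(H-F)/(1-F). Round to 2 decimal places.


K = S * (H - F) / (1 - F)
H - F = 0.4
1 - F = 0.79
K = 10 * 0.4 / 0.79
= 5.06


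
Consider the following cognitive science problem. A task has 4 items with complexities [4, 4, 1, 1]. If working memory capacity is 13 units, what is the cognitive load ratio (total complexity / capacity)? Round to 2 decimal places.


Total complexity = 4 + 4 + 1 + 1 = 10
Load = total / capacity = 10 / 13
= 0.77


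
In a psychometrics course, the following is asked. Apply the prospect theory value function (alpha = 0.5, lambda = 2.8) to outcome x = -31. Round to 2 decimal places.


Since x = -31 < 0, use v(x) = -lambda*(-x)^alpha
(-x) = 31
31^0.5 = 5.5678
v(-31) = -2.8 * 5.5678
= -15.59


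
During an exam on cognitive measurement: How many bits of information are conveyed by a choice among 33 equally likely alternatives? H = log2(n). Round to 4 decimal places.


H = log2(n)
H = log2(33)
= 5.0444


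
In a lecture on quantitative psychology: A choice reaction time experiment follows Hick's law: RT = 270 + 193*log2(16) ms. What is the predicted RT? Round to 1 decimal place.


RT = 270 + 193 * log2(16)
log2(16) = 4.0
RT = 270 + 193 * 4.0
= 270 + 772.0
= 1042.0 ms


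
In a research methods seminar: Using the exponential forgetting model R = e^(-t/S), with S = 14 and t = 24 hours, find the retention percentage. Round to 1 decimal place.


R = e^(-t/S)
-t/S = -24/14 = -1.714286
R = e^(-1.714286) = 0.180092
Percentage = 0.180092 * 100
= 18.0


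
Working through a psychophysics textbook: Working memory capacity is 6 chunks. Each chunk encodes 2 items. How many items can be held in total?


Total items = chunks * items_per_chunk
= 6 * 2
= 12


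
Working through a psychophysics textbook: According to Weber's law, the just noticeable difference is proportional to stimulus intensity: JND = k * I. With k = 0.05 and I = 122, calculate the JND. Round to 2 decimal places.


JND = k * I
JND = 0.05 * 122
= 6.10


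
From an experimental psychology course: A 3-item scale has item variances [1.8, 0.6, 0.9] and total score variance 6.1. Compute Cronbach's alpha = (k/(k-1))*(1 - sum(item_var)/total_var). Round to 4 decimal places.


alpha = (k/(k-1)) * (1 - sum(s_i^2)/s_total^2)
sum(item variances) = 3.3
k/(k-1) = 3/2 = 1.5
1 - 3.3/6.1 = 1 - 0.540984 = 0.459016
alpha = 1.5 * 0.459016
= 0.6885


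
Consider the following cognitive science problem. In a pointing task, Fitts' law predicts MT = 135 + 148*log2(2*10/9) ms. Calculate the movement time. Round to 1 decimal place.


MT = 135 + 148 * log2(2*10/9)
2D/W = 2.222222
log2(2.222222) = 1.152
MT = 135 + 148 * 1.152
= 305.5 ms


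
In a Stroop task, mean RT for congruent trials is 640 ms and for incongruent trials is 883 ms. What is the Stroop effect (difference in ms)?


Stroop effect = RT(incongruent) - RT(congruent)
= 883 - 640
= 243 ms


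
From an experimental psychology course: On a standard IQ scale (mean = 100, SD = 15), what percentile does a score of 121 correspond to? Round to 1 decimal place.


z = (IQ - mean) / SD
z = (121 - 100) / 15 = 1.4
Percentile = Phi(1.4) * 100
Phi(1.4) = 0.919243
= 91.9


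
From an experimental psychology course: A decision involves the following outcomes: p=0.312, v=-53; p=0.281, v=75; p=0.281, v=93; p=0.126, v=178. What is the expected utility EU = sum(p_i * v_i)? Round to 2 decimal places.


EU = sum(p_i * v_i)
0.312 * -53 = -16.536
0.281 * 75 = 21.075
0.281 * 93 = 26.133
0.126 * 178 = 22.428
EU = -16.536 + 21.075 + 26.133 + 22.428
= 53.10


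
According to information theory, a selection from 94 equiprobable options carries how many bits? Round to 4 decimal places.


H = log2(n)
H = log2(94)
= 6.5546


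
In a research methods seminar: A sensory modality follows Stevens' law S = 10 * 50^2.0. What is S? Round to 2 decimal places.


S = 10 * 50^2.0
50^2.0 = 2500.0
S = 10 * 2500.0
= 25000.00


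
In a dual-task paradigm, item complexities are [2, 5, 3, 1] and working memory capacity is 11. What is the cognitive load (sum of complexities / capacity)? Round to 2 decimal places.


Total complexity = 2 + 5 + 3 + 1 = 11
Load = total / capacity = 11 / 11
= 1.00


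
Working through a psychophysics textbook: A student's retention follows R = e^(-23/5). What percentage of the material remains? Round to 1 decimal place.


R = e^(-t/S)
-t/S = -23/5 = -4.6
R = e^(-4.6) = 0.010052
Percentage = 0.010052 * 100
= 1.0


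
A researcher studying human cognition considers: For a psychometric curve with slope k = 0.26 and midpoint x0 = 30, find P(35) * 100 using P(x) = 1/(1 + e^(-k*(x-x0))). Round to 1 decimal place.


P(x) = 1/(1 + e^(-0.26*(35 - 30)))
Exponent = -0.26 * 5 = -1.3
e^(-1.3) = 0.272532
P = 1/(1 + 0.272532) = 0.785835
Percentage = 78.6


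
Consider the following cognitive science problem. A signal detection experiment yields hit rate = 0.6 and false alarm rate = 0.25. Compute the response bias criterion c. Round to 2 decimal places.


c = -0.5 * (z(HR) + z(FAR))
z(0.6) = 0.2533
z(0.25) = -0.6745
c = -0.5 * (0.2533 + -0.6745)
= -0.5 * -0.4212
= 0.21


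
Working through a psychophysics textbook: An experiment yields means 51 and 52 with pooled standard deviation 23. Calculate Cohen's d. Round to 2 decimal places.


Cohen's d = (M1 - M2) / S_pooled
= (51 - 52) / 23
= -1 / 23
= -0.04


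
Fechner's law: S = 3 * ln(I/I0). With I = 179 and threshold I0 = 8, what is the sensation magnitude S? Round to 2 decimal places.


S = 3 * ln(179/8)
I/I0 = 22.375
ln(22.375) = 3.1079
S = 3 * 3.1079
= 9.32


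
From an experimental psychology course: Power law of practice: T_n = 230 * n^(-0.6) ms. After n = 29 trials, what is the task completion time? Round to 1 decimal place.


T_n = 230 * 29^(-0.6)
29^(-0.6) = 0.132605
T_n = 230 * 0.132605
= 30.5 ms


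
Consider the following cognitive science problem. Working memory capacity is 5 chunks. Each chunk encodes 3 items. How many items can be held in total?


Total items = chunks * items_per_chunk
= 5 * 3
= 15


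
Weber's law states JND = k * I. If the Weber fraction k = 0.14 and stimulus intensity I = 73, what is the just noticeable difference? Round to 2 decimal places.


JND = k * I
JND = 0.14 * 73
= 10.22


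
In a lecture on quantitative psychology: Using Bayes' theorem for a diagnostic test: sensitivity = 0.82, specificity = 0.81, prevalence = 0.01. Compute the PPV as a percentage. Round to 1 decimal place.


PPV = (sens * prev) / (sens * prev + (1-spec) * (1-prev))
Numerator = 0.82 * 0.01 = 0.0082
P(positive and no disease) = (1 - spec) * (1 - prev) = (1 - 0.81) * (1 - 0.01) = 0.1881
Denominator = 0.0082 + 0.1881 = 0.1963
PPV = 0.0082 / 0.1963 = 0.041773
As percentage = 4.2


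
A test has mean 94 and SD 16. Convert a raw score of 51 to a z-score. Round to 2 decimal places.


z = (X - mu) / sigma
= (51 - 94) / 16
= -43 / 16
= -2.69


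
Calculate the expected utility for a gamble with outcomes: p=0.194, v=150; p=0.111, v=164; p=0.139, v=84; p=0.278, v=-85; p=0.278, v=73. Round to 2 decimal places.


EU = sum(p_i * v_i)
0.194 * 150 = 29.1
0.111 * 164 = 18.204
0.139 * 84 = 11.676
0.278 * -85 = -23.63
0.278 * 73 = 20.294
EU = 29.1 + 18.204 + 11.676 + -23.63 + 20.294
= 55.64


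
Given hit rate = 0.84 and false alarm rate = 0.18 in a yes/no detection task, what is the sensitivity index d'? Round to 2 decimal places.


d' = z(HR) - z(FAR)
z(0.84) = 0.9945
z(0.18) = -0.9154
d' = 0.9945 - -0.9154
= 1.91


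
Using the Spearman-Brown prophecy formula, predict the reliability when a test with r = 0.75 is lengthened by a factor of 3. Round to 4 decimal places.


r_new = n*r / (1 + (n-1)*r)
Numerator = 3 * 0.75 = 2.25
Denominator = 1 + 2 * 0.75 = 2.5
r_new = 2.25 / 2.5
= 0.9000


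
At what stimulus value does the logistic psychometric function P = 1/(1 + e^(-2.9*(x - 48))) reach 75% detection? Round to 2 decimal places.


At P = 0.75: 0.75 = 1/(1 + e^(-k*(x-x0)))
Solving: e^(-k*(x-x0)) = 1/3
x = x0 + ln(3)/k
ln(3) = 1.0986
x = 48 + 1.0986/2.9
= 48 + 0.3788
= 48.38


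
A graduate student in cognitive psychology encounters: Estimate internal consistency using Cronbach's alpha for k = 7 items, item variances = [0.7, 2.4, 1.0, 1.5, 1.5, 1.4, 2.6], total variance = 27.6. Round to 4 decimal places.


alpha = (k/(k-1)) * (1 - sum(s_i^2)/s_total^2)
sum(item variances) = 11.1
k/(k-1) = 7/6 = 1.166667
1 - 11.1/27.6 = 1 - 0.402174 = 0.597826
alpha = 1.166667 * 0.597826
= 0.6975


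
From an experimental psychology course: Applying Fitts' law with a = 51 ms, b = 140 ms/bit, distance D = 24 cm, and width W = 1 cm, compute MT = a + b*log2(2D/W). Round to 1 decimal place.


MT = 51 + 140 * log2(2*24/1)
2D/W = 48.0
log2(48.0) = 5.585
MT = 51 + 140 * 5.585
= 832.9 ms


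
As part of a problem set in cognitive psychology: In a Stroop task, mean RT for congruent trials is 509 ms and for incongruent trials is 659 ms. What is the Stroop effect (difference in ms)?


Stroop effect = RT(incongruent) - RT(congruent)
= 659 - 509
= 150 ms


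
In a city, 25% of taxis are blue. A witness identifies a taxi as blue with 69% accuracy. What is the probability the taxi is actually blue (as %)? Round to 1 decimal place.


P(blue | says blue) = P(says blue | blue)*P(blue) / [P(says blue | blue)*P(blue) + P(says blue | not blue)*P(not blue)]
Numerator = 0.69 * 0.25 = 0.1725
False identification = 0.31 * 0.75 = 0.2325
P = 0.1725 / (0.1725 + 0.2325)
= 0.1725 / 0.405
As percentage = 42.6


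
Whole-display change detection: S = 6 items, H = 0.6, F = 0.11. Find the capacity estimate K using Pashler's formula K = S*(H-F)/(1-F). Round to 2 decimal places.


K = S * (H - F) / (1 - F)
H - F = 0.49
1 - F = 0.89
K = 6 * 0.49 / 0.89
= 3.30


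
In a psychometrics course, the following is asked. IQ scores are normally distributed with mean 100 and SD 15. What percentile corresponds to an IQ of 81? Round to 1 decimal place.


z = (IQ - mean) / SD
z = (81 - 100) / 15 = -1.2667
Percentile = Phi(-1.2667) * 100
Phi(-1.2667) = 0.102631
= 10.3


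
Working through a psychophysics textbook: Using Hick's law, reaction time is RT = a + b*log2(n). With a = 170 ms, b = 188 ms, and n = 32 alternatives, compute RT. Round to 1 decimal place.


RT = 170 + 188 * log2(32)
log2(32) = 5.0
RT = 170 + 188 * 5.0
= 170 + 940.0
= 1110.0 ms


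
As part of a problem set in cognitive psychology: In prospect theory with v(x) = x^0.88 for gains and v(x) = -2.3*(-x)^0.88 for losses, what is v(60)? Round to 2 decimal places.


Since x = 60 >= 0, use v(x) = x^0.88
60^0.88 = 36.709
v(60) = 36.71


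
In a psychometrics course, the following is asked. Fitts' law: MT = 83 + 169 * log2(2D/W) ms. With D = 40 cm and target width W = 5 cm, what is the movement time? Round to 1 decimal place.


MT = 83 + 169 * log2(2*40/5)
2D/W = 16.0
log2(16.0) = 4.0
MT = 83 + 169 * 4.0
= 759.0 ms


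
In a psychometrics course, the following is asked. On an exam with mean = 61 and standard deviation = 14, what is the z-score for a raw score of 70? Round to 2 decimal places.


z = (X - mu) / sigma
= (70 - 61) / 14
= 9 / 14
= 0.64
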